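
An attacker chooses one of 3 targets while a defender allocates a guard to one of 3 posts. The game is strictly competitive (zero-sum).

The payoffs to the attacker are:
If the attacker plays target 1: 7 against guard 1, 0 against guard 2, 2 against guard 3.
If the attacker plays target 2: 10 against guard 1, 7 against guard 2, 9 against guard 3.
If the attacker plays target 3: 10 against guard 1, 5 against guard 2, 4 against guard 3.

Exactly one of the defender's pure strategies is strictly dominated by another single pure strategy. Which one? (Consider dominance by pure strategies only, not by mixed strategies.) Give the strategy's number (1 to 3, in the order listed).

1

The defender prefers columns that give the attacker less. Compare guard 1 with guard 2: 0 < 7, 7 < 10, 5 < 10.
So guard 2 strictly dominates guard 1 for the defender; guard 1 is strictly dominated.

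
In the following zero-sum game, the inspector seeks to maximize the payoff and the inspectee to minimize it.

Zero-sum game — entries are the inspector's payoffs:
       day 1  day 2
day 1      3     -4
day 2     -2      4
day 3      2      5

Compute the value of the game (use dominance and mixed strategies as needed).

23/10

Row day 2 is strictly dominated by row day 3, so the inspector never plays it.
The remaining 2×2 game on (day 1, day 3) × (day 1, day 2) has no saddle point. Let the inspector play day 1 with probability p; indifference gives 3p + 2(1−p) = −4p + 5(1−p), so p = 3/10.
Similarly the inspectee's optimal q on day 1 is 9/10, and the value is 3·(9/10) + (-4)·(1/10) = 23/10.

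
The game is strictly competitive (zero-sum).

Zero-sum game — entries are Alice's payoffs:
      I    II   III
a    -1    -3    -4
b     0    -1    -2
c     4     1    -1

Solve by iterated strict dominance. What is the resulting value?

-1

Row b is strictly dominated by row c (4>0, 1>-1, -1>-2); eliminate b.
Row a is strictly dominated by row c (4>-1, 1>-3, -1>-4); eliminate a.
Column II is strictly dominated by III for Bob (-1<1); eliminate II.
Column I is strictly dominated by III for Bob (-1<4); eliminate I.
Only (c, III) remains, with payoff -1.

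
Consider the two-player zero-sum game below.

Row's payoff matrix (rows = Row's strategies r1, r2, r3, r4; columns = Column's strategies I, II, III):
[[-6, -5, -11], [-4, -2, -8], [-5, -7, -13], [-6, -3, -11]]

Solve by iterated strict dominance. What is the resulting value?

-8

Column I is strictly dominated by III for Column (-11<-6, -8<-4, -13<-5, -11<-6); eliminate I.
Row r4 is strictly dominated by row r2 (-2>-3, -8>-11); eliminate r4.
Row r1 is strictly dominated by row r2 (-2>-5, -8>-11); eliminate r1.
Column II is strictly dominated by III for Column (-8<-2, -13<-7); eliminate II.
Row r3 is strictly dominated by row r2 (-8>-13); eliminate r3.
Only (r2, III) remains, with payoff -8.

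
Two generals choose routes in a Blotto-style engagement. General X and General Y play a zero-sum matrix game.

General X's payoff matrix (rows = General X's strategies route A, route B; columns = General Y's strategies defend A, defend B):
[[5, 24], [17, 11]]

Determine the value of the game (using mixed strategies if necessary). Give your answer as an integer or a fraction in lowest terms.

Row minima are 5 and 11, so General X's maximin is 11; column maxima are 17 and 24, so General Y's minimax is 17. These differ, so the equilibrium is in mixed strategies.
Let General X play route A with probability p. General Y is indifferent when 5p + 17(1−p) = 24p + 11(1−p), giving p = 6/25.
Let General Y play defend A with probability q. General X is indifferent when 5q + 24(1−q) = 17q + 11(1−q), giving q = 13/25.
The value is 5·(13/25) + (24)·(12/25) = 353/25.

353/25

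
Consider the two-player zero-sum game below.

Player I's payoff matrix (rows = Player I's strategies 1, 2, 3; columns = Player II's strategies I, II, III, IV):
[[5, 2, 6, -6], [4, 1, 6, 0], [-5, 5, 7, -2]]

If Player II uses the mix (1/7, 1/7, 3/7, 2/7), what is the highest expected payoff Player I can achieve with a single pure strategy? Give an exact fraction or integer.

23/7

1: (5)·(1/7) + (2)·(1/7) + (6)·(3/7) + (-6)·(2/7) = 13/7.
2: (4)·(1/7) + (1)·(1/7) + (6)·(3/7) + (0)·(2/7) = 23/7.
3: (-5)·(1/7) + (5)·(1/7) + (7)·(3/7) + (-2)·(2/7) = 17/7.
The best pure response is 2 with expected payoff 23/7.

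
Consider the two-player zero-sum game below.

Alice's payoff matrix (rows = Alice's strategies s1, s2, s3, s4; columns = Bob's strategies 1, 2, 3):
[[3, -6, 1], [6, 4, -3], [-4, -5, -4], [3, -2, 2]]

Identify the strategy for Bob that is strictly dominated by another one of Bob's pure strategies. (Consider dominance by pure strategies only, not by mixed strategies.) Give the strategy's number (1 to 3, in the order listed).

1

Bob prefers columns that give Alice less. Compare 1 with 2: -6 < 3, 4 < 6, -5 < -4, -2 < 3.
So 2 strictly dominates 1 for Bob; 1 is strictly dominated.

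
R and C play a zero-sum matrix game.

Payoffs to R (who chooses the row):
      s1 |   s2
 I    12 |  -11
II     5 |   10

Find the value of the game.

25/4

Row minima are -11 and 5, so R's maximin is 5; column maxima are 12 and 10, so C's minimax is 10. These differ, so the equilibrium is in mixed strategies.
Let R play I with probability p. C is indifferent when 12p + 5(1−p) = −11p + 10(1−p), giving p = 5/28.
Let C play s1 with probability q. R is indifferent when 12q − 11(1−q) = 5q + 10(1−q), giving q = 3/4.
The value is 12·(3/4) + (-11)·(1/4) = 25/4.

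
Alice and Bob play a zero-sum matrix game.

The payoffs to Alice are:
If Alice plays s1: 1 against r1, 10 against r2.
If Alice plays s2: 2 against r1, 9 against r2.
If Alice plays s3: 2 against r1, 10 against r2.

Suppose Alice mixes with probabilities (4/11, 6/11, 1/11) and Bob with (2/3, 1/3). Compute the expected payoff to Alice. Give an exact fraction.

140/33

Against (2/3, 1/3), each row's expected payoff is s1: 4; s2: 13/3; s3: 14/3.
Taking the (4/11, 6/11, 1/11)-weighted average: (4/11)·(4) + (6/11)·(13/3) + (1/11)·(14/3) = 140/33.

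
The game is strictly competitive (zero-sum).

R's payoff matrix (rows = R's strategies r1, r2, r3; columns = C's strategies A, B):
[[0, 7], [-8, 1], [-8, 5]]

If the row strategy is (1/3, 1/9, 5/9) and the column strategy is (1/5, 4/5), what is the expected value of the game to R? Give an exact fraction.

28/9

Against (1/5, 4/5), each row's expected payoff is r1: 28/5; r2: -4/5; r3: 12/5.
Taking the (1/3, 1/9, 5/9)-weighted average: (1/3)·(28/5) + (1/9)·(-4/5) + (5/9)·(12/5) = 28/9.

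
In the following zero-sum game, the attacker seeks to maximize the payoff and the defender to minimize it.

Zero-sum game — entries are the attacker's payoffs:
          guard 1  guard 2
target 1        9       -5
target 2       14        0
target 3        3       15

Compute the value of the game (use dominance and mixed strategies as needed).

Row target 1 is strictly dominated by row target 2, so the attacker never plays it.
The remaining 2×2 game on (target 2, target 3) × (guard 1, guard 2) has no saddle point. Let the attacker play target 2 with probability p; indifference gives 14p + 3(1−p) = 15(1−p), so p = 6/13.
Similarly the defender's optimal q on guard 1 is 15/26, and the value is 14·(15/26) + (0)·(11/26) = 105/13.

105/13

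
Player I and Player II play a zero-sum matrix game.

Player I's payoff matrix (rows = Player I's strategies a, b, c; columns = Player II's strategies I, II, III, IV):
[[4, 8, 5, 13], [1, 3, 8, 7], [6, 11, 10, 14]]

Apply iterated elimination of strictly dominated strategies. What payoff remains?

Column III is strictly dominated by I for Player II (4<5, 1<8, 6<10); eliminate III.
Column IV is strictly dominated by I for Player II (4<13, 1<7, 6<14); eliminate IV.
Column II is strictly dominated by I for Player II (4<8, 1<3, 6<11); eliminate II.
Row a is strictly dominated by row c (6>4); eliminate a.
Row b is strictly dominated by row c (6>1); eliminate b.
Only (c, I) remains, with payoff 6.

6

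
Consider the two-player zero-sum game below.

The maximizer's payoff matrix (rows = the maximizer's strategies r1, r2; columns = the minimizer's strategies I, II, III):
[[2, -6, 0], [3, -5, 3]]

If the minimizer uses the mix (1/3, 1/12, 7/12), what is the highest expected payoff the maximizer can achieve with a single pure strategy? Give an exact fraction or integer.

r1: (2)·(1/3) + (-6)·(1/12) + (0)·(7/12) = 1/6.
r2: (3)·(1/3) + (-5)·(1/12) + (3)·(7/12) = 7/3.
The best pure response is r2 with expected payoff 7/3.

7/3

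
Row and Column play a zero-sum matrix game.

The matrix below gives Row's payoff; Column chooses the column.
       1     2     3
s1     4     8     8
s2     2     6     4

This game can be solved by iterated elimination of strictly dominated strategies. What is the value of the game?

Row s2 is strictly dominated by row s1 (4>2, 8>6, 8>4); eliminate s2.
Column 2 is strictly dominated by 1 for Column (4<8); eliminate 2.
Column 3 is strictly dominated by 1 for Column (4<8); eliminate 3.
Only (s1, 1) remains, with payoff 4.

4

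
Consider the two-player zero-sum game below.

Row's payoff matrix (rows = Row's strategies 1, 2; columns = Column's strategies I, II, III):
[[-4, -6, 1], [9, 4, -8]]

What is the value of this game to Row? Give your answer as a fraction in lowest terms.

-44/19

Column I is strictly dominated by II for Column (it gives Row more in every row).
The remaining 2×2 game on (1, 2) × (II, III) has no saddle point. Let Row play 1 with probability p; indifference gives −6p + 4(1−p) = p − 8(1−p), so p = 12/19.
Similarly Column's optimal q on II is 9/19, and the value is -6·(9/19) + (1)·(10/19) = -44/19.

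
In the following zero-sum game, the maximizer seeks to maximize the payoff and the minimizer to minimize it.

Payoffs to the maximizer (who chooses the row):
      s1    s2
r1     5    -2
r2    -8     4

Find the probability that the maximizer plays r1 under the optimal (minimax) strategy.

12/19

Row minima are -2 and -8, so the maximizer's maximin is -2; column maxima are 5 and 4, so the minimizer's minimax is 4. These differ, so the equilibrium is in mixed strategies.
Let the maximizer play r1 with probability p. The minimizer is indifferent when 5p − 8(1−p) = −2p + 4(1−p), giving p = 12/19.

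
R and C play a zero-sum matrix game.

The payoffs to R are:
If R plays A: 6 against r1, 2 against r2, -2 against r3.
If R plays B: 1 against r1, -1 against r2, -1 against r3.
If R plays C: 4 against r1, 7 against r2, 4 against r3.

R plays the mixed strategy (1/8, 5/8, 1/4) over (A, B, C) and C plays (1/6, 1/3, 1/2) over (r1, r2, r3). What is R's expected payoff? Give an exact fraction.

11/12

Against (1/6, 1/3, 1/2), each row's expected payoff is A: 2/3; B: -2/3; C: 5.
Taking the (1/8, 5/8, 1/4)-weighted average: (1/8)·(2/3) + (5/8)·(-2/3) + (1/4)·(5) = 11/12.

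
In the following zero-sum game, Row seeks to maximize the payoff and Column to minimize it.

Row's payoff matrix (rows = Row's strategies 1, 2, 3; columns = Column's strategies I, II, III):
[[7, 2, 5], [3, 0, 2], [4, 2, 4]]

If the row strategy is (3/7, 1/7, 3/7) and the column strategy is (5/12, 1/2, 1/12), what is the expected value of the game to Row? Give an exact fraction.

Against (5/12, 1/2, 1/12), each row's expected payoff is 1: 13/3; 2: 17/12; 3: 3.
Taking the (3/7, 1/7, 3/7)-weighted average: (3/7)·(13/3) + (1/7)·(17/12) + (3/7)·(3) = 281/84.

281/84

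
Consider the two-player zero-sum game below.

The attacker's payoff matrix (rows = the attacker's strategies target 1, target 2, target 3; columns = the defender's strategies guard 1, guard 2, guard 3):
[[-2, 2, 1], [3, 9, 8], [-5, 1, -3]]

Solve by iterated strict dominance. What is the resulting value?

3

Row target 3 is strictly dominated by row target 1 (-2>-5, 2>1, 1>-3); eliminate target 3.
Column guard 2 is strictly dominated by guard 1 for the defender (-2<2, 3<9); eliminate guard 2.
Row target 1 is strictly dominated by row target 2 (3>-2, 8>1); eliminate target 1.
Column guard 3 is strictly dominated by guard 1 for the defender (3<8); eliminate guard 3.
Only (target 2, guard 1) remains, with payoff 3.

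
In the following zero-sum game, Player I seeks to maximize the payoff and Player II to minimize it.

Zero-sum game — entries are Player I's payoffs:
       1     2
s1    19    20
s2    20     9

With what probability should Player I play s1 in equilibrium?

Row minima are 19 and 9, so Player I's maximin is 19; column maxima are 20 and 20, so Player II's minimax is 20. These differ, so the equilibrium is in mixed strategies.
Let Player I play s1 with probability p. Player II is indifferent when 19p + 20(1−p) = 20p + 9(1−p), giving p = 11/12.

11/12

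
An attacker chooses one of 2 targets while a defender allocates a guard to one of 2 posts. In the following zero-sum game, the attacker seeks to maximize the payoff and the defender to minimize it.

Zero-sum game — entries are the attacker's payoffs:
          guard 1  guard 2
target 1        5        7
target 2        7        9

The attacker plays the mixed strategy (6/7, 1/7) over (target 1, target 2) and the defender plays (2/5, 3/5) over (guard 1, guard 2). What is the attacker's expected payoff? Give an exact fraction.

227/35

Against (2/5, 3/5), each row's expected payoff is target 1: 31/5; target 2: 41/5.
Taking the (6/7, 1/7)-weighted average: (6/7)·(31/5) + (1/7)·(41/5) = 227/35.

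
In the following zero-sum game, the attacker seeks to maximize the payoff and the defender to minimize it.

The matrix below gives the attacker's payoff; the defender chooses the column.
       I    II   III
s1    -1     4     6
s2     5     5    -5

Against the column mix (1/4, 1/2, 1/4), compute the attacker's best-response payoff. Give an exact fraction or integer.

13/4

s1: (-1)·(1/4) + (4)·(1/2) + (6)·(1/4) = 13/4.
s2: (5)·(1/4) + (5)·(1/2) + (-5)·(1/4) = 5/2.
The best pure response is s1 with expected payoff 13/4.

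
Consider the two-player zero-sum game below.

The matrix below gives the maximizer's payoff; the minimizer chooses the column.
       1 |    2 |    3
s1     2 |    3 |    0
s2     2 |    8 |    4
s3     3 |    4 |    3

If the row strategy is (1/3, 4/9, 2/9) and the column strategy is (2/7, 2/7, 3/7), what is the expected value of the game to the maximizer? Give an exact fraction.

68/21

Against (2/7, 2/7, 3/7), each row's expected payoff is s1: 10/7; s2: 32/7; s3: 23/7.
Taking the (1/3, 4/9, 2/9)-weighted average: (1/3)·(10/7) + (4/9)·(32/7) + (2/9)·(23/7) = 68/21.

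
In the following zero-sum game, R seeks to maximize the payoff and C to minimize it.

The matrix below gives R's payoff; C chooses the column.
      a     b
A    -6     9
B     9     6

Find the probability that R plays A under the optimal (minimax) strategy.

1/6

Row minima are -6 and 6, so R's maximin is 6; column maxima are 9 and 9, so C's minimax is 9. These differ, so the equilibrium is in mixed strategies.
Let R play A with probability p. C is indifferent when −6p + 9(1−p) = 9p + 6(1−p), giving p = 1/6.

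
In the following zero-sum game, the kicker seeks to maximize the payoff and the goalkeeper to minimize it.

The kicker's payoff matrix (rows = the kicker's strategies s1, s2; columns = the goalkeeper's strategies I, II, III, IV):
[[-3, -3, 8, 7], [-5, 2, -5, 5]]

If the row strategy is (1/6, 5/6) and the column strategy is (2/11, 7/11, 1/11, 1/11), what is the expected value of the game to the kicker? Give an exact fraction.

4/33

Against (2/11, 7/11, 1/11, 1/11), each row's expected payoff is s1: -12/11; s2: 4/11.
Taking the (1/6, 5/6)-weighted average: (1/6)·(-12/11) + (5/6)·(4/11) = 4/33.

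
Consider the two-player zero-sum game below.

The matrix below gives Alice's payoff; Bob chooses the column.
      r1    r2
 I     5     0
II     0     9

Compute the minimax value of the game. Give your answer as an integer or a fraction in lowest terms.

45/14

Row minima are 0 and 0, so Alice's maximin is 0; column maxima are 5 and 9, so Bob's minimax is 5. These differ, so the equilibrium is in mixed strategies.
Let Alice play I with probability p. Bob is indifferent when 5p = 9(1−p), giving p = 9/14.
Let Bob play r1 with probability q. Alice is indifferent when 5q = 9(1−q), giving q = 9/14.
The value is 5·(9/14) + (0)·(5/14) = 45/14.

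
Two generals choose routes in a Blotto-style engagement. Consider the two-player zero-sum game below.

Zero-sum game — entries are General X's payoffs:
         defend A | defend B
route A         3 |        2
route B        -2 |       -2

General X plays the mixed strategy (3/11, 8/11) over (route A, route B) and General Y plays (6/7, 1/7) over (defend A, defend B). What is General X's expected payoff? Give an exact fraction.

Against (6/7, 1/7), each row's expected payoff is route A: 20/7; route B: -2.
Taking the (3/11, 8/11)-weighted average: (3/11)·(20/7) + (8/11)·(-2) = -52/77.

-52/77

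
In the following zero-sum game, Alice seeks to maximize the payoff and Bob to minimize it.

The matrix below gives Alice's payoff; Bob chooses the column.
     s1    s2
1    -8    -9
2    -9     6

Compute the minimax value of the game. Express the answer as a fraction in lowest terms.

Row minima are -9 and -9, so Alice's maximin is -9; column maxima are -8 and 6, so Bob's minimax is -8. These differ, so the equilibrium is in mixed strategies.
Let Alice play 1 with probability p. Bob is indifferent when −8p − 9(1−p) = −9p + 6(1−p), giving p = 15/16.
Let Bob play s1 with probability q. Alice is indifferent when −8q − 9(1−q) = −9q + 6(1−q), giving q = 15/16.
The value is -8·(15/16) + (-9)·(1/16) = -129/16.

-129/16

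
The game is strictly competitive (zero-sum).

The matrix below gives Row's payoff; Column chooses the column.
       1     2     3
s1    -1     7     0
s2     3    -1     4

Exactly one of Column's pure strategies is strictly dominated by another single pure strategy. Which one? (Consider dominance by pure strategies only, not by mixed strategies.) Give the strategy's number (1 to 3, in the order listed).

3

Column prefers columns that give Row less. Compare 3 with 1: -1 < 0, 3 < 4.
So 1 strictly dominates 3 for Column; 3 is strictly dominated.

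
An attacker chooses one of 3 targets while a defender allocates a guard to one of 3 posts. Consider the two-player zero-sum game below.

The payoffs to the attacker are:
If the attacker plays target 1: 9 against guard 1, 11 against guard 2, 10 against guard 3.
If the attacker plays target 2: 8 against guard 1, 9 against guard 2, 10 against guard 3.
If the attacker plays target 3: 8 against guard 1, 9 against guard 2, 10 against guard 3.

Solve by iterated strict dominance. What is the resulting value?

9

Column guard 3 is strictly dominated by guard 1 for the defender (9<10, 8<10, 8<10); eliminate guard 3.
Column guard 2 is strictly dominated by guard 1 for the defender (9<11, 8<9, 8<9); eliminate guard 2.
Row target 2 is strictly dominated by row target 1 (9>8); eliminate target 2.
Row target 3 is strictly dominated by row target 1 (9>8); eliminate target 3.
Only (target 1, guard 1) remains, with payoff 9.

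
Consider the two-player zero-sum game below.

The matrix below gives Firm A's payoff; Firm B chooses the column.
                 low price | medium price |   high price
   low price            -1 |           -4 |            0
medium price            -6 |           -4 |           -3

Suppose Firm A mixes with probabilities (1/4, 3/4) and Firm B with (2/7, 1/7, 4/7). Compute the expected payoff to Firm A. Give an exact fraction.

Against (2/7, 1/7, 4/7), each row's expected payoff is low price: -6/7; medium price: -4.
Taking the (1/4, 3/4)-weighted average: (1/4)·(-6/7) + (3/4)·(-4) = -45/14.

-45/14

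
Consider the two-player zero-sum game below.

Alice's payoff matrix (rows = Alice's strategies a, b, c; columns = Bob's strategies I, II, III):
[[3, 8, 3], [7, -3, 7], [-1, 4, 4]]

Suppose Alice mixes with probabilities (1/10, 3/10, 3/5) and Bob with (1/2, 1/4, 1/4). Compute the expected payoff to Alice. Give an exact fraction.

107/40

Against (1/2, 1/4, 1/4), each row's expected payoff is a: 17/4; b: 9/2; c: 3/2.
Taking the (1/10, 3/10, 3/5)-weighted average: (1/10)·(17/4) + (3/10)·(9/2) + (3/5)·(3/2) = 107/40.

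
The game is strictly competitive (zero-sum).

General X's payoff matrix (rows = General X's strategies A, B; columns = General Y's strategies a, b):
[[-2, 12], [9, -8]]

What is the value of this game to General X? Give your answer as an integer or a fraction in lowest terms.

92/31

Row minima are -2 and -8, so General X's maximin is -2; column maxima are 9 and 12, so General Y's minimax is 9. These differ, so the equilibrium is in mixed strategies.
Let General X play A with probability p. General Y is indifferent when −2p + 9(1−p) = 12p − 8(1−p), giving p = 17/31.
Let General Y play a with probability q. General X is indifferent when −2q + 12(1−q) = 9q − 8(1−q), giving q = 20/31.
The value is -2·(20/31) + (12)·(11/31) = 92/31.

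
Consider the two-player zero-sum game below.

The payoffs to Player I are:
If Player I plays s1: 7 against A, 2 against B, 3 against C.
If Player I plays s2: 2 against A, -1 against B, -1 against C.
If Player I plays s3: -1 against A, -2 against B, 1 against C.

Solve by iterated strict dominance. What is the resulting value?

Row s2 is strictly dominated by row s1 (7>2, 2>-1, 3>-1); eliminate s2.
Row s3 is strictly dominated by row s1 (7>-1, 2>-2, 3>1); eliminate s3.
Column C is strictly dominated by B for Player II (2<3); eliminate C.
Column A is strictly dominated by B for Player II (2<7); eliminate A.
Only (s1, B) remains, with payoff 2.

2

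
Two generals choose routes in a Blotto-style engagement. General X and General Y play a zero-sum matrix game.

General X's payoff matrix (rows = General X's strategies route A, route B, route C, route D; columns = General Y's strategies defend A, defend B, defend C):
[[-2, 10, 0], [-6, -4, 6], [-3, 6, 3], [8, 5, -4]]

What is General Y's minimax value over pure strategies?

6

The worst case (largest entry) in each column is defend A: 8, defend B: 10, defend C: 6.
The best (smallest) of these is 6.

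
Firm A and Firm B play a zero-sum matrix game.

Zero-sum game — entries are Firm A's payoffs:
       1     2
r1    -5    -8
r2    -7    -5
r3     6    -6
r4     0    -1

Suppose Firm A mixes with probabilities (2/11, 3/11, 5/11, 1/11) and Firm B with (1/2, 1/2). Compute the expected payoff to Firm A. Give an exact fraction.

Against (1/2, 1/2), each row's expected payoff is r1: -13/2; r2: -6; r3: 0; r4: -1/2.
Taking the (2/11, 3/11, 5/11, 1/11)-weighted average: (2/11)·(-13/2) + (3/11)·(-6) + (5/11)·(0) + (1/11)·(-1/2) = -63/22.

-63/22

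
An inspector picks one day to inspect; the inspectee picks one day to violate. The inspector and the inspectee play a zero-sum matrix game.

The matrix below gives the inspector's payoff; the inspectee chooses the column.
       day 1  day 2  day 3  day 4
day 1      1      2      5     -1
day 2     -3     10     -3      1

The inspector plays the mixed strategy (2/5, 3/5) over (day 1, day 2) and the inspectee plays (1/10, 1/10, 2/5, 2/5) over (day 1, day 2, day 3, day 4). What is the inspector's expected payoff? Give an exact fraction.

Against (1/10, 1/10, 2/5, 2/5), each row's expected payoff is day 1: 19/10; day 2: -1/10.
Taking the (2/5, 3/5)-weighted average: (2/5)·(19/10) + (3/5)·(-1/10) = 7/10.

7/10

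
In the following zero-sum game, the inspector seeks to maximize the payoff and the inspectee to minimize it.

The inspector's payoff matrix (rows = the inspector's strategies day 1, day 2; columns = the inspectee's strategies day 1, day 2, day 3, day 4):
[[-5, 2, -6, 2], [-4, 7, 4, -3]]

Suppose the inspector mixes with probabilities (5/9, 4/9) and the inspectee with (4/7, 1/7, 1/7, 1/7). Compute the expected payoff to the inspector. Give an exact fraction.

-142/63

Against (4/7, 1/7, 1/7, 1/7), each row's expected payoff is day 1: -22/7; day 2: -8/7.
Taking the (5/9, 4/9)-weighted average: (5/9)·(-22/7) + (4/9)·(-8/7) = -142/63.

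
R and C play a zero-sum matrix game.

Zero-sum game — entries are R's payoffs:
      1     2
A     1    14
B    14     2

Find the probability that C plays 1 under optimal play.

Row minima are 1 and 2, so R's maximin is 2; column maxima are 14 and 14, so C's minimax is 14. These differ, so the equilibrium is in mixed strategies.
Let C play 1 with probability q. R is indifferent when q + 14(1−q) = 14q + 2(1−q), giving q = 12/25.

12/25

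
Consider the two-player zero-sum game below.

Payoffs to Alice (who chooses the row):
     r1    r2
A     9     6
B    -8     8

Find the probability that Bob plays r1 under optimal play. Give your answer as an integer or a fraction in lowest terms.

2/19

Row minima are 6 and -8, so Alice's maximin is 6; column maxima are 9 and 8, so Bob's minimax is 8. These differ, so the equilibrium is in mixed strategies.
Let Bob play r1 with probability q. Alice is indifferent when 9q + 6(1−q) = −8q + 8(1−q), giving q = 2/19.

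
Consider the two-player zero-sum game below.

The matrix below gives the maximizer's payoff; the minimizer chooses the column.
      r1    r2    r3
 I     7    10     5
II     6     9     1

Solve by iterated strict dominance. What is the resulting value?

Column r2 is strictly dominated by r1 for the minimizer (7<10, 6<9); eliminate r2.
Row II is strictly dominated by row I (7>6, 5>1); eliminate II.
Column r1 is strictly dominated by r3 for the minimizer (5<7); eliminate r1.
Only (I, r3) remains, with payoff 5.

5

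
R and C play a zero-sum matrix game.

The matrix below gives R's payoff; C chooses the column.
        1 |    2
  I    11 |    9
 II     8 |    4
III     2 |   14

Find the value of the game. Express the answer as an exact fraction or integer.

68/7

Row II is strictly dominated by row I, so R never plays it.
The remaining 2×2 game on (I, III) × (1, 2) has no saddle point. Let R play I with probability p; indifference gives 11p + 2(1−p) = 9p + 14(1−p), so p = 6/7.
Similarly C's optimal q on 1 is 5/14, and the value is 11·(5/14) + (9)·(9/14) = 68/7.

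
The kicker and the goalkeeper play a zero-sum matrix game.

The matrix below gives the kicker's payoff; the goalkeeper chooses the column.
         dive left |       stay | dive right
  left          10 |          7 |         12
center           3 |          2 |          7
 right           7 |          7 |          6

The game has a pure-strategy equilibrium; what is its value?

7

Row minima: 7, 2, 6 → the kicker's maximin is 7.
Column maxima: 10, 7, 12 → the goalkeeper's minimax is 7.
They coincide at (left, stay), so the value is 7.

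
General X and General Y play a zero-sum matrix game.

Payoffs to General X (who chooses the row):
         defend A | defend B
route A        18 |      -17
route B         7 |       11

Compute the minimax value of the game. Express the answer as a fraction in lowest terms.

317/39

Row minima are -17 and 7, so General X's maximin is 7; column maxima are 18 and 11, so General Y's minimax is 11. These differ, so the equilibrium is in mixed strategies.
Let General X play route A with probability p. General Y is indifferent when 18p + 7(1−p) = −17p + 11(1−p), giving p = 4/39.
Let General Y play defend A with probability q. General X is indifferent when 18q − 17(1−q) = 7q + 11(1−q), giving q = 28/39.
The value is 18·(28/39) + (-17)·(11/39) = 317/39.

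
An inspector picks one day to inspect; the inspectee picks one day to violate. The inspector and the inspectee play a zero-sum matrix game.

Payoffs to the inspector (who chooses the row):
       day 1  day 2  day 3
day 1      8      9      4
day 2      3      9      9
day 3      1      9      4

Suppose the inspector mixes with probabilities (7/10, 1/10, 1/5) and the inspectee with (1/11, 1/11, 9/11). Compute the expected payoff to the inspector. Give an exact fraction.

278/55

Against (1/11, 1/11, 9/11), each row's expected payoff is day 1: 53/11; day 2: 93/11; day 3: 46/11.
Taking the (7/10, 1/10, 1/5)-weighted average: (7/10)·(53/11) + (1/10)·(93/11) + (1/5)·(46/11) = 278/55.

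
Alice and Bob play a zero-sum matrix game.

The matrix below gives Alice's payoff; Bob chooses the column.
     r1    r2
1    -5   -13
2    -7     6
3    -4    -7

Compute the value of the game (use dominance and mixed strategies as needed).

Row 1 is strictly dominated by row 3, so Alice never plays it.
The remaining 2×2 game on (2, 3) × (r1, r2) has no saddle point. Let Alice play 2 with probability p; indifference gives −7p − 4(1−p) = 6p − 7(1−p), so p = 3/16.
Similarly Bob's optimal q on r1 is 13/16, and the value is -7·(13/16) + (6)·(3/16) = -73/16.

-73/16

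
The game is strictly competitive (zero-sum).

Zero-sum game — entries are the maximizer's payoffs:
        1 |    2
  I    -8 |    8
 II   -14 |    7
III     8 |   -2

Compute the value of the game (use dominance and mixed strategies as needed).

24/13

Row II is strictly dominated by row I, so the maximizer never plays it.
The remaining 2×2 game on (I, III) × (1, 2) has no saddle point. Let the maximizer play I with probability p; indifference gives −8p + 8(1−p) = 8p − 2(1−p), so p = 5/13.
Similarly the minimizer's optimal q on 1 is 5/13, and the value is -8·(5/13) + (8)·(8/13) = 24/13.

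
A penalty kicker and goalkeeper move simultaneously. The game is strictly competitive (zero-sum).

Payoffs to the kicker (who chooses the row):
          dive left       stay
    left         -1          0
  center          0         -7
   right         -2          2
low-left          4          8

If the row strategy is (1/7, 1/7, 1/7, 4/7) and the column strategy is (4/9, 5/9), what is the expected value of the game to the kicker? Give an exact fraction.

187/63

Against (4/9, 5/9), each row's expected payoff is left: -4/9; center: -35/9; right: 2/9; low-left: 56/9.
Taking the (1/7, 1/7, 1/7, 4/7)-weighted average: (1/7)·(-4/9) + (1/7)·(-35/9) + (1/7)·(2/9) + (4/7)·(56/9) = 187/63.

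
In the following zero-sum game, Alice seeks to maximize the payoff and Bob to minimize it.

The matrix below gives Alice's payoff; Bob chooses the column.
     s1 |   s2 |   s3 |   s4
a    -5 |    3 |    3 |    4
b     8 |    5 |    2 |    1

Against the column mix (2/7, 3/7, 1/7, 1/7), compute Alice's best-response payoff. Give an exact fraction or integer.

a: (-5)·(2/7) + (3)·(3/7) + (3)·(1/7) + (4)·(1/7) = 6/7.
b: (8)·(2/7) + (5)·(3/7) + (2)·(1/7) + (1)·(1/7) = 34/7.
The best pure response is b with expected payoff 34/7.

34/7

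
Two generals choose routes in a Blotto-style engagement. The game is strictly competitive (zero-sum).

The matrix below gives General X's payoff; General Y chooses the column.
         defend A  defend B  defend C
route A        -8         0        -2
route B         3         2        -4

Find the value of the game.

-38/13

Column defend B is strictly dominated by defend C for General Y (it gives General X more in every row).
The remaining 2×2 game on (route A, route B) × (defend A, defend C) has no saddle point. Let General X play route A with probability p; indifference gives −8p + 3(1−p) = −2p − 4(1−p), so p = 7/13.
Similarly General Y's optimal q on defend A is 2/13, and the value is -8·(2/13) + (-2)·(11/13) = -38/13.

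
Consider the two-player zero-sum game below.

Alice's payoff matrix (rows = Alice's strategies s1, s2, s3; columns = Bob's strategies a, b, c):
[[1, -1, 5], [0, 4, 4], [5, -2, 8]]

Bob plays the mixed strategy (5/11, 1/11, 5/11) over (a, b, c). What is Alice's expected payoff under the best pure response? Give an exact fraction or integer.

s1: (1)·(5/11) + (-1)·(1/11) + (5)·(5/11) = 29/11.
s2: (0)·(5/11) + (4)·(1/11) + (4)·(5/11) = 24/11.
s3: (5)·(5/11) + (-2)·(1/11) + (8)·(5/11) = 63/11.
The best pure response is s3 with expected payoff 63/11.

63/11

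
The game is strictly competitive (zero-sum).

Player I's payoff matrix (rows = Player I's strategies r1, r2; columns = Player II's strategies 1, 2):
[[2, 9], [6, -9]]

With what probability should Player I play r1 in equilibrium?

15/22

Row minima are 2 and -9, so Player I's maximin is 2; column maxima are 6 and 9, so Player II's minimax is 6. These differ, so the equilibrium is in mixed strategies.
Let Player I play r1 with probability p. Player II is indifferent when 2p + 6(1−p) = 9p − 9(1−p), giving p = 15/22.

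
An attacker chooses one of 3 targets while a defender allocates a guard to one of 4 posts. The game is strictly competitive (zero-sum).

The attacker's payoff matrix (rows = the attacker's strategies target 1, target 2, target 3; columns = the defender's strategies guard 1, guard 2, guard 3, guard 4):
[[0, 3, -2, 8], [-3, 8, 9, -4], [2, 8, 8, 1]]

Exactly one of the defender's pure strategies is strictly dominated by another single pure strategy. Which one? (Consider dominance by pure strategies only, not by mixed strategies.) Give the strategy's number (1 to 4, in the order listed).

The defender prefers columns that give the attacker less. Compare guard 2 with guard 1: 0 < 3, -3 < 8, 2 < 8.
So guard 1 strictly dominates guard 2 for the defender; guard 2 is strictly dominated.

2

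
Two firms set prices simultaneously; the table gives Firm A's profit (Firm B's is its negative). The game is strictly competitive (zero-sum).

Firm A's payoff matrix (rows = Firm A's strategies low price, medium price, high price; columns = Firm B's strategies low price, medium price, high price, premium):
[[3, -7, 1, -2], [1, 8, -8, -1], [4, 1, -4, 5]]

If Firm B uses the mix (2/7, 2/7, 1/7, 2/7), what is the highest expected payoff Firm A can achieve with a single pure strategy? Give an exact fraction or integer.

low price: (3)·(2/7) + (-7)·(2/7) + (1)·(1/7) + (-2)·(2/7) = -11/7.
medium price: (1)·(2/7) + (8)·(2/7) + (-8)·(1/7) + (-1)·(2/7) = 8/7.
high price: (4)·(2/7) + (1)·(2/7) + (-4)·(1/7) + (5)·(2/7) = 16/7.
The best pure response is high price with expected payoff 16/7.

16/7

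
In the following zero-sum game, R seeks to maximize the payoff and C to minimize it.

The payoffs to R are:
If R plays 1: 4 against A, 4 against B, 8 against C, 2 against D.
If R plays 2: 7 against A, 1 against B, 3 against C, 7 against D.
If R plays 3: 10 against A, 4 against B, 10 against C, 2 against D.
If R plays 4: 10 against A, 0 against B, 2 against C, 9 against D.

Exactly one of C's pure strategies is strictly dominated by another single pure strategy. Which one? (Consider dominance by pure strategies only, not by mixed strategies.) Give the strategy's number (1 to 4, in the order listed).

3

C prefers columns that give R less. Compare C with B: 4 < 8, 1 < 3, 4 < 10, 0 < 2.
So B strictly dominates C for C; C is strictly dominated.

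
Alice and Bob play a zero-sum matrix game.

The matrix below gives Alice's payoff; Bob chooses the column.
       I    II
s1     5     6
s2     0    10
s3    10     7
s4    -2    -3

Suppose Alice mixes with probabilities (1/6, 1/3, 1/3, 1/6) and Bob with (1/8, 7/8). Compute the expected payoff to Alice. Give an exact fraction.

Against (1/8, 7/8), each row's expected payoff is s1: 47/8; s2: 35/4; s3: 59/8; s4: -23/8.
Taking the (1/6, 1/3, 1/3, 1/6)-weighted average: (1/6)·(47/8) + (1/3)·(35/4) + (1/3)·(59/8) + (1/6)·(-23/8) = 47/8.

47/8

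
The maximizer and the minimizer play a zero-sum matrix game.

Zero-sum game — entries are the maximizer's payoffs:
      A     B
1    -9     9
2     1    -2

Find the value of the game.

-3/7

Row minima are -9 and -2, so the maximizer's maximin is -2; column maxima are 1 and 9, so the minimizer's minimax is 1. These differ, so the equilibrium is in mixed strategies.
Let the maximizer play 1 with probability p. The minimizer is indifferent when −9p + (1−p) = 9p − 2(1−p), giving p = 1/7.
Let the minimizer play A with probability q. The maximizer is indifferent when −9q + 9(1−q) = q − 2(1−q), giving q = 11/21.
The value is -9·(11/21) + (9)·(10/21) = -3/7.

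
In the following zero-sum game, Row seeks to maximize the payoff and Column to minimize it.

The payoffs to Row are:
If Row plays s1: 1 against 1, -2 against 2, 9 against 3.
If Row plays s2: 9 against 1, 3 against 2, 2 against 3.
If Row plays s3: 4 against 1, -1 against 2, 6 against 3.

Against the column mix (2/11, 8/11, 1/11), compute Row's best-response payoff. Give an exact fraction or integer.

s1: (1)·(2/11) + (-2)·(8/11) + (9)·(1/11) = -5/11.
s2: (9)·(2/11) + (3)·(8/11) + (2)·(1/11) = 4.
s3: (4)·(2/11) + (-1)·(8/11) + (6)·(1/11) = 6/11.
The best pure response is s2 with expected payoff 4.

4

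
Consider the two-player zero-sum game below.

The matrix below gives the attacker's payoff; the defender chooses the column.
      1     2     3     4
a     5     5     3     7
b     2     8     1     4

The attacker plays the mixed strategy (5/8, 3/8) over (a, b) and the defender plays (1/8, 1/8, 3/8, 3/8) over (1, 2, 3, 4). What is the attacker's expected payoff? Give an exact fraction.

275/64

Against (1/8, 1/8, 3/8, 3/8), each row's expected payoff is a: 5; b: 25/8.
Taking the (5/8, 3/8)-weighted average: (5/8)·(5) + (3/8)·(25/8) = 275/64.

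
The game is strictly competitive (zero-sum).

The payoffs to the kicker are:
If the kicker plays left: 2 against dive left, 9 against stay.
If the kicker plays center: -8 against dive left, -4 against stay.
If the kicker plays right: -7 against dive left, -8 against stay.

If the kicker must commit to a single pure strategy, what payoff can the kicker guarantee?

The worst-case payoff for each row is left: 2, center: -8, right: -8.
The best of these is 2.

2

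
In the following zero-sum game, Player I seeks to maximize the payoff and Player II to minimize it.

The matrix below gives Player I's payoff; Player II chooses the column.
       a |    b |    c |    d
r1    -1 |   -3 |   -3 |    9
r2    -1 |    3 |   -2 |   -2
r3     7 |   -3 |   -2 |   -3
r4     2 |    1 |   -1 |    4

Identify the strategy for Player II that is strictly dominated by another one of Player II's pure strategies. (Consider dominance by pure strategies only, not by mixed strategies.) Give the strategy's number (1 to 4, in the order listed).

1

Player II prefers columns that give Player I less. Compare a with c: -3 < -1, -2 < -1, -2 < 7, -1 < 2.
So c strictly dominates a for Player II; a is strictly dominated.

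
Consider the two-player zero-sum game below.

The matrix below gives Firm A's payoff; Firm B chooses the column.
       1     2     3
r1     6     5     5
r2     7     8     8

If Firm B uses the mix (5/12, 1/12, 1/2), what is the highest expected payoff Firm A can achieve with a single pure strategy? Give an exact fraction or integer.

91/12

r1: (6)·(5/12) + (5)·(1/12) + (5)·(1/2) = 65/12.
r2: (7)·(5/12) + (8)·(1/12) + (8)·(1/2) = 91/12.
The best pure response is r2 with expected payoff 91/12.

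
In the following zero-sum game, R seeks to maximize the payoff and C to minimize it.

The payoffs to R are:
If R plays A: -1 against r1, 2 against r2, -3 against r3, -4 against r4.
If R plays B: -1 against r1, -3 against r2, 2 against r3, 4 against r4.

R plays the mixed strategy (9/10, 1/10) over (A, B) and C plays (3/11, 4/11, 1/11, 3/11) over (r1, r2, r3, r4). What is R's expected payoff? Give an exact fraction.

-91/110

Against (3/11, 4/11, 1/11, 3/11), each row's expected payoff is A: -10/11; B: -1/11.
Taking the (9/10, 1/10)-weighted average: (9/10)·(-10/11) + (1/10)·(-1/11) = -91/110.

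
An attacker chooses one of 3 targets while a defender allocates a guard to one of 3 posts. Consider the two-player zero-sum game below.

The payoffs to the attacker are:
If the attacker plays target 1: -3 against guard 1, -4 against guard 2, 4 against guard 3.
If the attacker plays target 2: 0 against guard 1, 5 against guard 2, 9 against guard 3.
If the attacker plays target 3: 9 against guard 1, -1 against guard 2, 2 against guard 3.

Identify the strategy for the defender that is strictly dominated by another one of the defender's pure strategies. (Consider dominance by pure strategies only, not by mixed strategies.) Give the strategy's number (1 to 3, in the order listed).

The defender prefers columns that give the attacker less. Compare guard 3 with guard 2: -4 < 4, 5 < 9, -1 < 2.
So guard 2 strictly dominates guard 3 for the defender; guard 3 is strictly dominated.

3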